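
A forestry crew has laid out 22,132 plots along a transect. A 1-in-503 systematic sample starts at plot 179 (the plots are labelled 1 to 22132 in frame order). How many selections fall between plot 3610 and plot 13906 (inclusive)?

k = 503
First selection ≥ 3610: 179 + ⌈(3610−179)/503⌉·503 = 179 + 7×503 = 3700
Last selection ≤ 13906: 179 + ⌊(13906−179)/503⌋·503 = 179 + 27×503 = 13760
Count = 27 − 7 + 1 = 21

21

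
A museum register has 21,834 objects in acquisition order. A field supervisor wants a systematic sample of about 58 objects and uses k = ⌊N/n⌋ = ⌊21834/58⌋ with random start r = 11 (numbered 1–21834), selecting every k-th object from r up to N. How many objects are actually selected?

k = ⌊21834/58⌋ = 376
Achieved size = ⌊(21834 − 11)/376⌋ + 1 = ⌊21823/376⌋ + 1 = 58 + 1 = 59
(last selection: 11 + 58×376 = 21819 ≤ 21834; next would be 22195 > 21834)

59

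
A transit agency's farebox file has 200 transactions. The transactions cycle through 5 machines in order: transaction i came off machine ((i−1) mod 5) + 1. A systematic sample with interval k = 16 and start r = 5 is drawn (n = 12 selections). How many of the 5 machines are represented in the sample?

Consecutive selections differ by k = 16, so their machine numbers differ by 16 mod 5 = 1.
gcd(16, 5) = 1, so the sample visits 5/1 = 5 distinct residues mod 5.
Start 5 is machine 5; the machines hit are 1, 2, 3, 4, 5.

5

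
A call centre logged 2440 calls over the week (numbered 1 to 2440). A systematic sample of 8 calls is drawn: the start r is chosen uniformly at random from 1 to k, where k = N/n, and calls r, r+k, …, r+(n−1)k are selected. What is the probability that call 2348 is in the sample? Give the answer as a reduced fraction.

1/305

k = 2440/8 = 305.
Call 2348 is selected iff r ≡ 2348 (mod 305); exactly one such r in {1,…,305}.
Inclusion probability = 1/305.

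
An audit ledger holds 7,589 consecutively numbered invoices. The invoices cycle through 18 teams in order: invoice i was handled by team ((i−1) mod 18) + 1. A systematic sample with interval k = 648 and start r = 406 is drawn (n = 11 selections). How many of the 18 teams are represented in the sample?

Consecutive selections differ by k = 648, so their team numbers differ by 648 mod 18 = 0.
gcd(648, 18) = 18, so the sample visits 18/18 = 1 distinct residues mod 18.
Start 406 is team 10; the teams hit are 10.

1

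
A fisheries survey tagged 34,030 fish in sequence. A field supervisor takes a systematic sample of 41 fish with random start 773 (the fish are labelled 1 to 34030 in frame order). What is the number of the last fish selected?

33973

k = 34030/41 = 830
41st selection = r + (41−1)·k = 773 + 40×830 = 773 + 33200 = 33973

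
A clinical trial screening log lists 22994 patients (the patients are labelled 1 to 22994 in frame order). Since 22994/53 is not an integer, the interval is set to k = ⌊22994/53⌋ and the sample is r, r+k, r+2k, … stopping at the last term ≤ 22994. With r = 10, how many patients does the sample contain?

k = ⌊22994/53⌋ = 433
Achieved size = ⌊(22994 − 10)/433⌋ + 1 = ⌊22984/433⌋ + 1 = 53 + 1 = 54
(last selection: 10 + 53×433 = 22959 ≤ 22994; next would be 23392 > 22994)

54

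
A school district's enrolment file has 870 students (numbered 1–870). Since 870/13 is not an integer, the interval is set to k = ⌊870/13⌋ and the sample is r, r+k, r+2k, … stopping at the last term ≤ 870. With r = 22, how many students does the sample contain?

k = ⌊870/13⌋ = 66
Achieved size = ⌊(870 − 22)/66⌋ + 1 = ⌊848/66⌋ + 1 = 12 + 1 = 13
(last selection: 22 + 12×66 = 814 ≤ 870; next would be 880 > 870)

13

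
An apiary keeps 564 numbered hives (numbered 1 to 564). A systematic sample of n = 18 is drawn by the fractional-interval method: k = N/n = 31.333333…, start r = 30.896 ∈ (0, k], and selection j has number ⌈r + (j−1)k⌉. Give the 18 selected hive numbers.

j=1: r + 0k = 30.896 → ⌈·⌉ = 31
j=2: r + 1k = 62.229333… → ⌈·⌉ = 63
j=3: r + 2k = 93.562666… → ⌈·⌉ = 94
j=4: r + 3k = 124.896 → ⌈·⌉ = 125
j=5: r + 4k = 156.229333… → ⌈·⌉ = 157
j=6: r + 5k = 187.562666… → ⌈·⌉ = 188
j=7: r + 6k = 218.896 → ⌈·⌉ = 219
j=8: r + 7k = 250.229333… → ⌈·⌉ = 251
j=9: r + 8k = 281.562666… → ⌈·⌉ = 282
j=10: r + 9k = 312.896 → ⌈·⌉ = 313
j=11: r + 10k = 344.229333… → ⌈·⌉ = 345
j=12: r + 11k = 375.562666… → ⌈·⌉ = 376
j=13: r + 12k = 406.896 → ⌈·⌉ = 407
j=14: r + 13k = 438.229333… → ⌈·⌉ = 439
j=15: r + 14k = 469.562666… → ⌈·⌉ = 470
j=16: r + 15k = 500.896 → ⌈·⌉ = 501
j=17: r + 16k = 532.229333… → ⌈·⌉ = 533
j=18: r + 17k = 563.562666… → ⌈·⌉ = 564

31, 63, 94, 125, 157, 188, 219, 251, 282, 313, 345, 376, 407, 439, 470, 501, 533, 564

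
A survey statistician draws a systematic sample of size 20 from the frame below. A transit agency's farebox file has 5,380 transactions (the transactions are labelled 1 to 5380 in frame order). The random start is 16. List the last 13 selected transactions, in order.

1899, 2168, 2437, 2706, 2975, 3244, 3513, 3782, 4051, 4320, 4589, 4858, 5127

k = N/n = 5380/20 = 269
8th selection = 16 + 7×269 = 1899
9th: 1899 + 269 = 2168
10th: 2168 + 269 = 2437
11th: 2437 + 269 = 2706
12th: 2706 + 269 = 2975
13th: 2975 + 269 = 3244
14th: 3244 + 269 = 3513
15th: 3513 + 269 = 3782
16th: 3782 + 269 = 4051
17th: 4051 + 269 = 4320
18th: 4320 + 269 = 4589
19th: 4589 + 269 = 4858
20th: 4858 + 269 = 5127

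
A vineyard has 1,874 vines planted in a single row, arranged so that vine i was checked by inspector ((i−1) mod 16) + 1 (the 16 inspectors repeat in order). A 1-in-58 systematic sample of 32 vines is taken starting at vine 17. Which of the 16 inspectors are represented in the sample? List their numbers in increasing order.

Consecutive selections differ by k = 58, so their inspector numbers differ by 58 mod 16 = 10.
gcd(58, 16) = 2, so the sample visits 16/2 = 8 distinct residues mod 16.
Start 17 is inspector 1; the inspectors hit are 1, 3, 5, 7, 9, 11, 13, 15.

1, 3, 5, 7, 9, 11, 13, 15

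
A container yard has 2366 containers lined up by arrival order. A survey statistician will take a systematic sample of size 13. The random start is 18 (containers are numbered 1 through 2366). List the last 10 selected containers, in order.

564, 746, 928, 1110, 1292, 1474, 1656, 1838, 2020, 2202

k = N/n = 2366/13 = 182
4th selection = 18 + 3×182 = 564
5th: 564 + 182 = 746
6th: 746 + 182 = 928
7th: 928 + 182 = 1110
8th: 1110 + 182 = 1292
9th: 1292 + 182 = 1474
10th: 1474 + 182 = 1656
11th: 1656 + 182 = 1838
12th: 1838 + 182 = 2020
13th: 2020 + 182 = 2202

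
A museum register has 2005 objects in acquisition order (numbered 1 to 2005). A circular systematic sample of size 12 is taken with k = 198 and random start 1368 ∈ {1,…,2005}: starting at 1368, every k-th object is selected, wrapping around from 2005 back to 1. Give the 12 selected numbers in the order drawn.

Selection 1: 1368
Selection 2: 1368 + 198 = 1566
Selection 3: 1566 + 198 = 1764
Selection 4: 1764 + 198 = 1962
Selection 5: 1962 + 198 = 2160 → 2160 − 2005 = 155
Selection 6: 155 + 198 = 353
Selection 7: 353 + 198 = 551
Selection 8: 551 + 198 = 749
Selection 9: 749 + 198 = 947
Selection 10: 947 + 198 = 1145
Selection 11: 1145 + 198 = 1343
Selection 12: 1343 + 198 = 1541

1368, 1566, 1764, 1962, 155, 353, 551, 749, 947, 1145, 1343, 1541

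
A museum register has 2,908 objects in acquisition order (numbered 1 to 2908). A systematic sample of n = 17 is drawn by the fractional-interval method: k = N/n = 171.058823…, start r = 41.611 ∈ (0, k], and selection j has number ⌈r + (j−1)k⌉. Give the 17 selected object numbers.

j=1: r + 0k = 41.611 → ⌈·⌉ = 42
j=2: r + 1k = 212.669823… → ⌈·⌉ = 213
j=3: r + 2k = 383.728647… → ⌈·⌉ = 384
j=4: r + 3k = 554.787470… → ⌈·⌉ = 555
j=5: r + 4k = 725.846294… → ⌈·⌉ = 726
j=6: r + 5k = 896.905117… → ⌈·⌉ = 897
j=7: r + 6k = 1067.963941… → ⌈·⌉ = 1068
j=8: r + 7k = 1239.022764… → ⌈·⌉ = 1240
j=9: r + 8k = 1410.081588… → ⌈·⌉ = 1411
j=10: r + 9k = 1581.140411… → ⌈·⌉ = 1582
j=11: r + 10k = 1752.199235… → ⌈·⌉ = 1753
j=12: r + 11k = 1923.258058… → ⌈·⌉ = 1924
j=13: r + 12k = 2094.316882… → ⌈·⌉ = 2095
j=14: r + 13k = 2265.375705… → ⌈·⌉ = 2266
j=15: r + 14k = 2436.434529… → ⌈·⌉ = 2437
j=16: r + 15k = 2607.493352… → ⌈·⌉ = 2608
j=17: r + 16k = 2778.552176… → ⌈·⌉ = 2779

42, 213, 384, 555, 726, 897, 1068, 1240, 1411, 1582, 1753, 1924, 2095, 2266, 2437, 2608, 2779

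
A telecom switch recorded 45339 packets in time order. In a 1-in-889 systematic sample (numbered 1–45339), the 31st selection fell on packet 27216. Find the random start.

k = 889
r = 27216 − (31−1)×889 = 27216 − 26670 = 546

546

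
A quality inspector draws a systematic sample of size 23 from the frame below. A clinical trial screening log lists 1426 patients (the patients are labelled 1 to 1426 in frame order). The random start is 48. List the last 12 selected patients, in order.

k = N/n = 1426/23 = 62
12th selection = 48 + 11×62 = 730
13th: 730 + 62 = 792
14th: 792 + 62 = 854
15th: 854 + 62 = 916
16th: 916 + 62 = 978
17th: 978 + 62 = 1040
18th: 1040 + 62 = 1102
19th: 1102 + 62 = 1164
20th: 1164 + 62 = 1226
21st: 1226 + 62 = 1288
22nd: 1288 + 62 = 1350
23rd: 1350 + 62 = 1412

730, 792, 854, 916, 978, 1040, 1102, 1164, 1226, 1288, 1350, 1412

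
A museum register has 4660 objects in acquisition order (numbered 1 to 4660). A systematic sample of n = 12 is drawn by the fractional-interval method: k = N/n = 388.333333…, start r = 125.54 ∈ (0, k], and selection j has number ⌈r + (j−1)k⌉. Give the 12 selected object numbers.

126, 514, 903, 1291, 1679, 2068, 2456, 2844, 3233, 3621, 4009, 4398

j=1: r + 0k = 125.54 → ⌈·⌉ = 126
j=2: r + 1k = 513.873333… → ⌈·⌉ = 514
j=3: r + 2k = 902.206666… → ⌈·⌉ = 903
j=4: r + 3k = 1290.54 → ⌈·⌉ = 1291
j=5: r + 4k = 1678.873333… → ⌈·⌉ = 1679
j=6: r + 5k = 2067.206666… → ⌈·⌉ = 2068
j=7: r + 6k = 2455.54 → ⌈·⌉ = 2456
j=8: r + 7k = 2843.873333… → ⌈·⌉ = 2844
j=9: r + 8k = 3232.206666… → ⌈·⌉ = 3233
j=10: r + 9k = 3620.54 → ⌈·⌉ = 3621
j=11: r + 10k = 4008.873333… → ⌈·⌉ = 4009
j=12: r + 11k = 4397.206666… → ⌈·⌉ = 4398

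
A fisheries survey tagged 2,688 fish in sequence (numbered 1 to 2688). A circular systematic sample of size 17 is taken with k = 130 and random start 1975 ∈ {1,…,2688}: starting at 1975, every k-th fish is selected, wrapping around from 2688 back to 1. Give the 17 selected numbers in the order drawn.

Selection 1: 1975
Selection 2: 1975 + 130 = 2105
Selection 3: 2105 + 130 = 2235
Selection 4: 2235 + 130 = 2365
Selection 5: 2365 + 130 = 2495
Selection 6: 2495 + 130 = 2625
Selection 7: 2625 + 130 = 2755 → 2755 − 2688 = 67
Selection 8: 67 + 130 = 197
Selection 9: 197 + 130 = 327
Selection 10: 327 + 130 = 457
Selection 11: 457 + 130 = 587
Selection 12: 587 + 130 = 717
Selection 13: 717 + 130 = 847
Selection 14: 847 + 130 = 977
Selection 15: 977 + 130 = 1107
Selection 16: 1107 + 130 = 1237
Selection 17: 1237 + 130 = 1367

1975, 2105, 2235, 2365, 2495, 2625, 67, 197, 327, 457, 587, 717, 847, 977, 1107, 1237, 1367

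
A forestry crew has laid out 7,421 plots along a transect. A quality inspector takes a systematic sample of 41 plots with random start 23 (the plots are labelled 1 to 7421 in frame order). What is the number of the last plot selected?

7263

k = 7421/41 = 181
41st selection = r + (41−1)·k = 23 + 40×181 = 23 + 7240 = 7263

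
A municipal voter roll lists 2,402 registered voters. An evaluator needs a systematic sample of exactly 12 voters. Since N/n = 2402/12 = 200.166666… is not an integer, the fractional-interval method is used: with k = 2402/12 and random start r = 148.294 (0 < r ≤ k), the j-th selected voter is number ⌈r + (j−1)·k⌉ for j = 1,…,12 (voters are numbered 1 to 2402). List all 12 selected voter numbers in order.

149, 349, 549, 749, 949, 1150, 1350, 1550, 1750, 1950, 2150, 2351

j=1: r + 0k = 148.294 → ⌈·⌉ = 149
j=2: r + 1k = 348.460666… → ⌈·⌉ = 349
j=3: r + 2k = 548.627333… → ⌈·⌉ = 549
j=4: r + 3k = 748.794 → ⌈·⌉ = 749
j=5: r + 4k = 948.960666… → ⌈·⌉ = 949
j=6: r + 5k = 1149.127333… → ⌈·⌉ = 1150
j=7: r + 6k = 1349.294 → ⌈·⌉ = 1350
j=8: r + 7k = 1549.460666… → ⌈·⌉ = 1550
j=9: r + 8k = 1749.627333… → ⌈·⌉ = 1750
j=10: r + 9k = 1949.794 → ⌈·⌉ = 1950
j=11: r + 10k = 2149.960666… → ⌈·⌉ = 2150
j=12: r + 11k = 2350.127333… → ⌈·⌉ = 2351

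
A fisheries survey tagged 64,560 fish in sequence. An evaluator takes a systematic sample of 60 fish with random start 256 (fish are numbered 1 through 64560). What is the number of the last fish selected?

k = 64560/60 = 1076
60th selection = r + (60−1)·k = 256 + 59×1076 = 256 + 63484 = 63740

63740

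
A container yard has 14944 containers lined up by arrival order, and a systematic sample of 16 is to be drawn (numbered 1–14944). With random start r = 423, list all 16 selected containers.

423, 1357, 2291, 3225, 4159, 5093, 6027, 6961, 7895, 8829, 9763, 10697, 11631, 12565, 13499, 14433

k = N/n = 14944/16 = 934
container 1: 423
container 2: 423 + 934 = 1357
container 3: 1357 + 934 = 2291
container 4: 2291 + 934 = 3225
container 5: 3225 + 934 = 4159
container 6: 4159 + 934 = 5093
container 7: 5093 + 934 = 6027
container 8: 6027 + 934 = 6961
container 9: 6961 + 934 = 7895
container 10: 7895 + 934 = 8829
container 11: 8829 + 934 = 9763
container 12: 9763 + 934 = 10697
container 13: 10697 + 934 = 11631
container 14: 11631 + 934 = 12565
container 15: 12565 + 934 = 13499
container 16: 13499 + 934 = 14433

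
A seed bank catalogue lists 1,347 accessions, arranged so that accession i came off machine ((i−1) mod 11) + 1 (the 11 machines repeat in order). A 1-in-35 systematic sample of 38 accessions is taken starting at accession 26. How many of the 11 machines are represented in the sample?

Consecutive selections differ by k = 35, so their machine numbers differ by 35 mod 11 = 2.
gcd(35, 11) = 1, so the sample visits 11/1 = 11 distinct residues mod 11.
Start 26 is machine 4; the machines hit are 1, 2, 3, 4, 5, 6, 7, 8, 9, 10, 11.

11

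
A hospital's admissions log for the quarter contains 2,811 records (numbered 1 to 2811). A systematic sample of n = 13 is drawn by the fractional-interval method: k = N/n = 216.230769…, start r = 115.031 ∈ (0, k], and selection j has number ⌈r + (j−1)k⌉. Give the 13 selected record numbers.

116, 332, 548, 764, 980, 1197, 1413, 1629, 1845, 2062, 2278, 2494, 2710

j=1: r + 0k = 115.031 → ⌈·⌉ = 116
j=2: r + 1k = 331.261769… → ⌈·⌉ = 332
j=3: r + 2k = 547.492538… → ⌈·⌉ = 548
j=4: r + 3k = 763.723307… → ⌈·⌉ = 764
j=5: r + 4k = 979.954076… → ⌈·⌉ = 980
j=6: r + 5k = 1196.184846… → ⌈·⌉ = 1197
j=7: r + 6k = 1412.415615… → ⌈·⌉ = 1413
j=8: r + 7k = 1628.646384… → ⌈·⌉ = 1629
j=9: r + 8k = 1844.877153… → ⌈·⌉ = 1845
j=10: r + 9k = 2061.107923… → ⌈·⌉ = 2062
j=11: r + 10k = 2277.338692… → ⌈·⌉ = 2278
j=12: r + 11k = 2493.569461… → ⌈·⌉ = 2494
j=13: r + 12k = 2709.800230… → ⌈·⌉ = 2710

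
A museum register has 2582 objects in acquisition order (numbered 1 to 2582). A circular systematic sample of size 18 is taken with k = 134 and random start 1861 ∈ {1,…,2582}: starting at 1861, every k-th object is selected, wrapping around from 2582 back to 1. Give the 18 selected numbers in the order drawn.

1861, 1995, 2129, 2263, 2397, 2531, 83, 217, 351, 485, 619, 753, 887, 1021, 1155, 1289, 1423, 1557

Selection 1: 1861
Selection 2: 1861 + 134 = 1995
Selection 3: 1995 + 134 = 2129
Selection 4: 2129 + 134 = 2263
Selection 5: 2263 + 134 = 2397
Selection 6: 2397 + 134 = 2531
Selection 7: 2531 + 134 = 2665 → 2665 − 2582 = 83
Selection 8: 83 + 134 = 217
Selection 9: 217 + 134 = 351
Selection 10: 351 + 134 = 485
Selection 11: 485 + 134 = 619
Selection 12: 619 + 134 = 753
Selection 13: 753 + 134 = 887
Selection 14: 887 + 134 = 1021
Selection 15: 1021 + 134 = 1155
Selection 16: 1155 + 134 = 1289
Selection 17: 1289 + 134 = 1423
Selection 18: 1423 + 134 = 1557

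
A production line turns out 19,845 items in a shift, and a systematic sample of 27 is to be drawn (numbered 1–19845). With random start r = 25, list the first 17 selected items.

25, 760, 1495, 2230, 2965, 3700, 4435, 5170, 5905, 6640, 7375, 8110, 8845, 9580, 10315, 11050, 11785

k = N/n = 19845/27 = 735
item 1: 25
item 2: 25 + 735 = 760
item 3: 760 + 735 = 1495
item 4: 1495 + 735 = 2230
item 5: 2230 + 735 = 2965
item 6: 2965 + 735 = 3700
item 7: 3700 + 735 = 4435
item 8: 4435 + 735 = 5170
item 9: 5170 + 735 = 5905
item 10: 5905 + 735 = 6640
item 11: 6640 + 735 = 7375
item 12: 7375 + 735 = 8110
item 13: 8110 + 735 = 8845
item 14: 8845 + 735 = 9580
item 15: 9580 + 735 = 10315
item 16: 10315 + 735 = 11050
item 17: 11050 + 735 = 11785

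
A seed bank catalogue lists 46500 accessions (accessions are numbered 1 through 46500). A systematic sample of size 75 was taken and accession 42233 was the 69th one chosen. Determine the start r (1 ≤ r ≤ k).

k = 46500/75 = 620
r = 42233 − (69−1)×620 = 42233 − 42160 = 73

73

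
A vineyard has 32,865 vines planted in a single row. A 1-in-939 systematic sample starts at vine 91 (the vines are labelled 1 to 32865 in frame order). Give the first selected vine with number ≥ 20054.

20749

k = 939
Steps past start: ⌈(20054 − 91)/939⌉ = ⌈19963/939⌉ = 22
Selected vine: 91 + 22×939 = 20749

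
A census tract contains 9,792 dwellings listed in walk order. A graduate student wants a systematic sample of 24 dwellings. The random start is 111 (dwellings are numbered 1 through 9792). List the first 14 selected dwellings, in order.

k = N/n = 9792/24 = 408
dwelling 1: 111
dwelling 2: 111 + 408 = 519
dwelling 3: 519 + 408 = 927
dwelling 4: 927 + 408 = 1335
dwelling 5: 1335 + 408 = 1743
dwelling 6: 1743 + 408 = 2151
dwelling 7: 2151 + 408 = 2559
dwelling 8: 2559 + 408 = 2967
dwelling 9: 2967 + 408 = 3375
dwelling 10: 3375 + 408 = 3783
dwelling 11: 3783 + 408 = 4191
dwelling 12: 4191 + 408 = 4599
dwelling 13: 4599 + 408 = 5007
dwelling 14: 5007 + 408 = 5415

111, 519, 927, 1335, 1743, 2151, 2559, 2967, 3375, 3783, 4191, 4599, 5007, 5415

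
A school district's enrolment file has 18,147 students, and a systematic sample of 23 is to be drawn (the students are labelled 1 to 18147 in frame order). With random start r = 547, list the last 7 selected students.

13171, 13960, 14749, 15538, 16327, 17116, 17905

k = N/n = 18147/23 = 789
17th selection = 547 + 16×789 = 13171
18th: 13171 + 789 = 13960
19th: 13960 + 789 = 14749
20th: 14749 + 789 = 15538
21st: 15538 + 789 = 16327
22nd: 16327 + 789 = 17116
23rd: 17116 + 789 = 17905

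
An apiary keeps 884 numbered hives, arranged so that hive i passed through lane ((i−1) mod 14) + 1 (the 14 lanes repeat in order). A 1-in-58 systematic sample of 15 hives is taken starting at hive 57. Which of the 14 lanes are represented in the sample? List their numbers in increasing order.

1, 3, 5, 7, 9, 11, 13

Consecutive selections differ by k = 58, so their lane numbers differ by 58 mod 14 = 2.
gcd(58, 14) = 2, so the sample visits 14/2 = 7 distinct residues mod 14.
Start 57 is lane 1; the lanes hit are 1, 3, 5, 7, 9, 11, 13.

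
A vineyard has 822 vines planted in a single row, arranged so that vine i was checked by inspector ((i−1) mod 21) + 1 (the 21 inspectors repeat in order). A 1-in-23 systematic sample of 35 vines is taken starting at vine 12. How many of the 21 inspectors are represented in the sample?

21

Consecutive selections differ by k = 23, so their inspector numbers differ by 23 mod 21 = 2.
gcd(23, 21) = 1, so the sample visits 21/1 = 21 distinct residues mod 21.
Start 12 is inspector 12; the inspectors hit are 1, 2, 3, 4, 5, 6, 7, 8, 9, 10, 11, 12, 13, 14, 15, 16, 17, 18, 19, 20, 21.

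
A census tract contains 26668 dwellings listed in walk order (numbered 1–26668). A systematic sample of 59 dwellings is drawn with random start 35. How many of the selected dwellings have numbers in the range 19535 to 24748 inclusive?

11

k = 26668/59 = 452
First selection ≥ 19535: 35 + ⌈(19535−35)/452⌉·452 = 35 + 44×452 = 19923
Last selection ≤ 24748: 35 + ⌊(24748−35)/452⌋·452 = 35 + 54×452 = 24443
Count = 54 − 44 + 1 = 11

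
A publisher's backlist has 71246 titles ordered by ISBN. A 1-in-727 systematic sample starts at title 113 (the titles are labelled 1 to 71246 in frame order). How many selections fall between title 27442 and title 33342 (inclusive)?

k = 727
First selection ≥ 27442: 113 + ⌈(27442−113)/727⌉·727 = 113 + 38×727 = 27739
Last selection ≤ 33342: 113 + ⌊(33342−113)/727⌋·727 = 113 + 45×727 = 32828
Count = 45 − 38 + 1 = 8

8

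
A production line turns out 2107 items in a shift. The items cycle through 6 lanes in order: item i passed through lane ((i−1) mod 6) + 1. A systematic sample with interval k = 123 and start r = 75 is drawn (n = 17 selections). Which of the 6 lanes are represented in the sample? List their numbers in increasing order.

Consecutive selections differ by k = 123, so their lane numbers differ by 123 mod 6 = 3.
gcd(123, 6) = 3, so the sample visits 6/3 = 2 distinct residues mod 6.
Start 75 is lane 3; the lanes hit are 3, 6.

3, 6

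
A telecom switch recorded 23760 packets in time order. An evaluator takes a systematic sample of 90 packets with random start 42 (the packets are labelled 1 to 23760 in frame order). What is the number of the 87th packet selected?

k = 23760/90 = 264
87th selection = r + (87−1)·k = 42 + 86×264 = 42 + 22704 = 22746

22746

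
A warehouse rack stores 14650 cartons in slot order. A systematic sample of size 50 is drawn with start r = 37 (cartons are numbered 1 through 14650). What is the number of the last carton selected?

14394

k = 14650/50 = 293
50th selection = r + (50−1)·k = 37 + 49×293 = 37 + 14357 = 14394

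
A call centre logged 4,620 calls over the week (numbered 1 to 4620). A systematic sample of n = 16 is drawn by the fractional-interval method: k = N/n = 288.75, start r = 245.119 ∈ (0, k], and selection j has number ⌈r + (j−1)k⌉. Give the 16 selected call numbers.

246, 534, 823, 1112, 1401, 1689, 1978, 2267, 2556, 2844, 3133, 3422, 3711, 3999, 4288, 4577

j=1: r + 0k = 245.119 → ⌈·⌉ = 246
j=2: r + 1k = 533.869 → ⌈·⌉ = 534
j=3: r + 2k = 822.619 → ⌈·⌉ = 823
j=4: r + 3k = 1111.369 → ⌈·⌉ = 1112
j=5: r + 4k = 1400.119 → ⌈·⌉ = 1401
j=6: r + 5k = 1688.869 → ⌈·⌉ = 1689
j=7: r + 6k = 1977.619 → ⌈·⌉ = 1978
j=8: r + 7k = 2266.369 → ⌈·⌉ = 2267
j=9: r + 8k = 2555.119 → ⌈·⌉ = 2556
j=10: r + 9k = 2843.869 → ⌈·⌉ = 2844
j=11: r + 10k = 3132.619 → ⌈·⌉ = 3133
j=12: r + 11k = 3421.369 → ⌈·⌉ = 3422
j=13: r + 12k = 3710.119 → ⌈·⌉ = 3711
j=14: r + 13k = 3998.869 → ⌈·⌉ = 3999
j=15: r + 14k = 4287.619 → ⌈·⌉ = 4288
j=16: r + 15k = 4576.369 → ⌈·⌉ = 4577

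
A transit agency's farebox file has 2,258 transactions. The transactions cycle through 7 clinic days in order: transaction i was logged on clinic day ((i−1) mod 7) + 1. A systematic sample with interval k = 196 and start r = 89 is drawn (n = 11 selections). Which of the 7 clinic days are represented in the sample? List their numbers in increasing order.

Consecutive selections differ by k = 196, so their clinic day numbers differ by 196 mod 7 = 0.
gcd(196, 7) = 7, so the sample visits 7/7 = 1 distinct residues mod 7.
Start 89 is clinic day 5; the clinic days hit are 5.

5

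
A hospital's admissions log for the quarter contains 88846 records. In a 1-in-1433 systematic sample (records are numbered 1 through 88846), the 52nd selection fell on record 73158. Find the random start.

k = 1433
r = 73158 − (52−1)×1433 = 73158 − 73083 = 75

75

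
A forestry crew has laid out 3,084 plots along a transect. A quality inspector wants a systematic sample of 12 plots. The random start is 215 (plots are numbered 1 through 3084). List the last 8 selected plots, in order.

k = N/n = 3084/12 = 257
5th selection = 215 + 4×257 = 1243
6th: 1243 + 257 = 1500
7th: 1500 + 257 = 1757
8th: 1757 + 257 = 2014
9th: 2014 + 257 = 2271
10th: 2271 + 257 = 2528
11th: 2528 + 257 = 2785
12th: 2785 + 257 = 3042

1243, 1500, 1757, 2014, 2271, 2528, 2785, 3042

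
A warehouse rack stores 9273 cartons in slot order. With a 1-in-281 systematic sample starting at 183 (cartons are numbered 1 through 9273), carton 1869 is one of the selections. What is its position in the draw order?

k = 281
position = (1869 − 183)/281 + 1 = 1686/281 + 1 = 6 + 1 = 7

7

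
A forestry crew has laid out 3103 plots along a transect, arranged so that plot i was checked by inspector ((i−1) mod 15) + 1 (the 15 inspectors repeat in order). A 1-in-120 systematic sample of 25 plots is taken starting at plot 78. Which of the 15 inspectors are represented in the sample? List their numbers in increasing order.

3

Consecutive selections differ by k = 120, so their inspector numbers differ by 120 mod 15 = 0.
gcd(120, 15) = 15, so the sample visits 15/15 = 1 distinct residues mod 15.
Start 78 is inspector 3; the inspectors hit are 3.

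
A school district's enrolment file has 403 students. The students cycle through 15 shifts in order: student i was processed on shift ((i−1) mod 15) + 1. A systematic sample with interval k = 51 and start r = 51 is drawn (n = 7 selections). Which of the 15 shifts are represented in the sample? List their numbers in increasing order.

Consecutive selections differ by k = 51, so their shift numbers differ by 51 mod 15 = 6.
gcd(51, 15) = 3, so the sample visits 15/3 = 5 distinct residues mod 15.
Start 51 is shift 6; the shifts hit are 3, 6, 9, 12, 15.

3, 6, 9, 12, 15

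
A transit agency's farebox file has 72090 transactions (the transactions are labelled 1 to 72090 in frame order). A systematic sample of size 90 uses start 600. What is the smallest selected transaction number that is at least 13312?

13416

k = 72090/90 = 801
Steps past start: ⌈(13312 − 600)/801⌉ = ⌈12712/801⌉ = 16
Selected transaction: 600 + 16×801 = 13416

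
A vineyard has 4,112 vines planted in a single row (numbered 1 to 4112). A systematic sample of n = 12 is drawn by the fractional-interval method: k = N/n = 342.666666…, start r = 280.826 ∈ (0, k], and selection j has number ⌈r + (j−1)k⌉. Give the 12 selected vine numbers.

281, 624, 967, 1309, 1652, 1995, 2337, 2680, 3023, 3365, 3708, 4051

j=1: r + 0k = 280.826 → ⌈·⌉ = 281
j=2: r + 1k = 623.492666… → ⌈·⌉ = 624
j=3: r + 2k = 966.159333… → ⌈·⌉ = 967
j=4: r + 3k = 1308.826 → ⌈·⌉ = 1309
j=5: r + 4k = 1651.492666… → ⌈·⌉ = 1652
j=6: r + 5k = 1994.159333… → ⌈·⌉ = 1995
j=7: r + 6k = 2336.826 → ⌈·⌉ = 2337
j=8: r + 7k = 2679.492666… → ⌈·⌉ = 2680
j=9: r + 8k = 3022.159333… → ⌈·⌉ = 3023
j=10: r + 9k = 3364.826 → ⌈·⌉ = 3365
j=11: r + 10k = 3707.492666… → ⌈·⌉ = 3708
j=12: r + 11k = 4050.159333… → ⌈·⌉ = 4051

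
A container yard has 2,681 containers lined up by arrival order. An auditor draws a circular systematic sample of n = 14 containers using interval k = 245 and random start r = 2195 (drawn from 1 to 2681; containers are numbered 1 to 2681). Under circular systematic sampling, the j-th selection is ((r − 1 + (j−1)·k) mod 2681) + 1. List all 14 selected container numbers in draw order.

2195, 2440, 4, 249, 494, 739, 984, 1229, 1474, 1719, 1964, 2209, 2454, 18

Selection 1: 2195
Selection 2: 2195 + 245 = 2440
Selection 3: 2440 + 245 = 2685 → 2685 − 2681 = 4
Selection 4: 4 + 245 = 249
Selection 5: 249 + 245 = 494
Selection 6: 494 + 245 = 739
Selection 7: 739 + 245 = 984
Selection 8: 984 + 245 = 1229
Selection 9: 1229 + 245 = 1474
Selection 10: 1474 + 245 = 1719
Selection 11: 1719 + 245 = 1964
Selection 12: 1964 + 245 = 2209
Selection 13: 2209 + 245 = 2454
Selection 14: 2454 + 245 = 2699 → 2699 − 2681 = 18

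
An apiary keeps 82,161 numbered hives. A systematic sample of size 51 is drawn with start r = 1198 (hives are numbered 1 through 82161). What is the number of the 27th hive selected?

43084

k = 82161/51 = 1611
27th selection = r + (27−1)·k = 1198 + 26×1611 = 1198 + 41886 = 43084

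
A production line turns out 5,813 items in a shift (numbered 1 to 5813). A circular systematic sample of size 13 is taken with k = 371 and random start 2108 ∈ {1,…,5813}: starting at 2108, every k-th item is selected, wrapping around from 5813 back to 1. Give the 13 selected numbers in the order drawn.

Selection 1: 2108
Selection 2: 2108 + 371 = 2479
Selection 3: 2479 + 371 = 2850
Selection 4: 2850 + 371 = 3221
Selection 5: 3221 + 371 = 3592
Selection 6: 3592 + 371 = 3963
Selection 7: 3963 + 371 = 4334
Selection 8: 4334 + 371 = 4705
Selection 9: 4705 + 371 = 5076
Selection 10: 5076 + 371 = 5447
Selection 11: 5447 + 371 = 5818 → 5818 − 5813 = 5
Selection 12: 5 + 371 = 376
Selection 13: 376 + 371 = 747

2108, 2479, 2850, 3221, 3592, 3963, 4334, 4705, 5076, 5447, 5, 376, 747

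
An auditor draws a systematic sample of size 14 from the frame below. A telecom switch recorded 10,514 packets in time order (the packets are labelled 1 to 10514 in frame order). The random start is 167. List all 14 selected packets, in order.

k = N/n = 10514/14 = 751
packet 1: 167
packet 2: 167 + 751 = 918
packet 3: 918 + 751 = 1669
packet 4: 1669 + 751 = 2420
packet 5: 2420 + 751 = 3171
packet 6: 3171 + 751 = 3922
packet 7: 3922 + 751 = 4673
packet 8: 4673 + 751 = 5424
packet 9: 5424 + 751 = 6175
packet 10: 6175 + 751 = 6926
packet 11: 6926 + 751 = 7677
packet 12: 7677 + 751 = 8428
packet 13: 8428 + 751 = 9179
packet 14: 9179 + 751 = 9930

167, 918, 1669, 2420, 3171, 3922, 4673, 5424, 6175, 6926, 7677, 8428, 9179, 9930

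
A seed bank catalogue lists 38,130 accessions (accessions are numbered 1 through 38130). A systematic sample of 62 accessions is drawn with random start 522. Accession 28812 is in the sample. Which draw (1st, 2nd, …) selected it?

k = 38130/62 = 615
position = (28812 − 522)/615 + 1 = 28290/615 + 1 = 46 + 1 = 47

47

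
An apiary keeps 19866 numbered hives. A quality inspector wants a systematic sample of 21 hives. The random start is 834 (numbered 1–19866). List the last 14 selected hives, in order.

7456, 8402, 9348, 10294, 11240, 12186, 13132, 14078, 15024, 15970, 16916, 17862, 18808, 19754

k = N/n = 19866/21 = 946
8th selection = 834 + 7×946 = 7456
9th: 7456 + 946 = 8402
10th: 8402 + 946 = 9348
11th: 9348 + 946 = 10294
12th: 10294 + 946 = 11240
13th: 11240 + 946 = 12186
14th: 12186 + 946 = 13132
15th: 13132 + 946 = 14078
16th: 14078 + 946 = 15024
17th: 15024 + 946 = 15970
18th: 15970 + 946 = 16916
19th: 16916 + 946 = 17862
20th: 17862 + 946 = 18808
21st: 18808 + 946 = 19754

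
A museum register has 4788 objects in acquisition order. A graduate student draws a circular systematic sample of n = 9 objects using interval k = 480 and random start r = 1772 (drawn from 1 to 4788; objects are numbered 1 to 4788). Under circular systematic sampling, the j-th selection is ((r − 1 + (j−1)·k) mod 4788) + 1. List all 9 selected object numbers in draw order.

1772, 2252, 2732, 3212, 3692, 4172, 4652, 344, 824

Selection 1: 1772
Selection 2: 1772 + 480 = 2252
Selection 3: 2252 + 480 = 2732
Selection 4: 2732 + 480 = 3212
Selection 5: 3212 + 480 = 3692
Selection 6: 3692 + 480 = 4172
Selection 7: 4172 + 480 = 4652
Selection 8: 4652 + 480 = 5132 → 5132 − 4788 = 344
Selection 9: 344 + 480 = 824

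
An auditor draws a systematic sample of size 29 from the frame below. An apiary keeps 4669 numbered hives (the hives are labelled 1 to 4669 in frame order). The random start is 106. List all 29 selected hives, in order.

k = N/n = 4669/29 = 161
hive 1: 106
hive 2: 106 + 161 = 267
hive 3: 267 + 161 = 428
hive 4: 428 + 161 = 589
hive 5: 589 + 161 = 750
hive 6: 750 + 161 = 911
hive 7: 911 + 161 = 1072
hive 8: 1072 + 161 = 1233
hive 9: 1233 + 161 = 1394
hive 10: 1394 + 161 = 1555
hive 11: 1555 + 161 = 1716
hive 12: 1716 + 161 = 1877
hive 13: 1877 + 161 = 2038
hive 14: 2038 + 161 = 2199
hive 15: 2199 + 161 = 2360
hive 16: 2360 + 161 = 2521
hive 17: 2521 + 161 = 2682
hive 18: 2682 + 161 = 2843
hive 19: 2843 + 161 = 3004
hive 20: 3004 + 161 = 3165
hive 21: 3165 + 161 = 3326
hive 22: 3326 + 161 = 3487
hive 23: 3487 + 161 = 3648
hive 24: 3648 + 161 = 3809
hive 25: 3809 + 161 = 3970
hive 26: 3970 + 161 = 4131
hive 27: 4131 + 161 = 4292
hive 28: 4292 + 161 = 4453
hive 29: 4453 + 161 = 4614

106, 267, 428, 589, 750, 911, 1072, 1233, 1394, 1555, 1716, 1877, 2038, 2199, 2360, 2521, 2682, 2843, 3004, 3165, 3326, 3487, 3648, 3809, 3970, 4131, 4292, 4453, 4614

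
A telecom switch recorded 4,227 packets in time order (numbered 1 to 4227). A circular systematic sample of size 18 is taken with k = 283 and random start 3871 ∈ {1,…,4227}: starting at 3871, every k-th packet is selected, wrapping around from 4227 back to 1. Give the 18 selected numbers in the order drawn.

3871, 4154, 210, 493, 776, 1059, 1342, 1625, 1908, 2191, 2474, 2757, 3040, 3323, 3606, 3889, 4172, 228

Selection 1: 3871
Selection 2: 3871 + 283 = 4154
Selection 3: 4154 + 283 = 4437 → 4437 − 4227 = 210
Selection 4: 210 + 283 = 493
Selection 5: 493 + 283 = 776
Selection 6: 776 + 283 = 1059
Selection 7: 1059 + 283 = 1342
Selection 8: 1342 + 283 = 1625
Selection 9: 1625 + 283 = 1908
Selection 10: 1908 + 283 = 2191
Selection 11: 2191 + 283 = 2474
Selection 12: 2474 + 283 = 2757
Selection 13: 2757 + 283 = 3040
Selection 14: 3040 + 283 = 3323
Selection 15: 3323 + 283 = 3606
Selection 16: 3606 + 283 = 3889
Selection 17: 3889 + 283 = 4172
Selection 18: 4172 + 283 = 4455 → 4455 − 4227 = 228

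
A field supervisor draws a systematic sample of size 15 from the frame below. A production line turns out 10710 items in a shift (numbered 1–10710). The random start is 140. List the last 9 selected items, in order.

4424, 5138, 5852, 6566, 7280, 7994, 8708, 9422, 10136

k = N/n = 10710/15 = 714
7th selection = 140 + 6×714 = 4424
8th: 4424 + 714 = 5138
9th: 5138 + 714 = 5852
10th: 5852 + 714 = 6566
11th: 6566 + 714 = 7280
12th: 7280 + 714 = 7994
13th: 7994 + 714 = 8708
14th: 8708 + 714 = 9422
15th: 9422 + 714 = 10136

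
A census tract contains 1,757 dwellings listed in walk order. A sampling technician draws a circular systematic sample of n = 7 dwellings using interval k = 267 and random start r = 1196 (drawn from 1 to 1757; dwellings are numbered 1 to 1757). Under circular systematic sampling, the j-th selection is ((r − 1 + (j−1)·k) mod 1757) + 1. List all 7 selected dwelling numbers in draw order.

1196, 1463, 1730, 240, 507, 774, 1041

Selection 1: 1196
Selection 2: 1196 + 267 = 1463
Selection 3: 1463 + 267 = 1730
Selection 4: 1730 + 267 = 1997 → 1997 − 1757 = 240
Selection 5: 240 + 267 = 507
Selection 6: 507 + 267 = 774
Selection 7: 774 + 267 = 1041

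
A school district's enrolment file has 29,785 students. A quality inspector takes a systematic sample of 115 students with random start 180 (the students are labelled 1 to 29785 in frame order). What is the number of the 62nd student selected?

k = 29785/115 = 259
62nd selection = r + (62−1)·k = 180 + 61×259 = 180 + 15799 = 15979

15979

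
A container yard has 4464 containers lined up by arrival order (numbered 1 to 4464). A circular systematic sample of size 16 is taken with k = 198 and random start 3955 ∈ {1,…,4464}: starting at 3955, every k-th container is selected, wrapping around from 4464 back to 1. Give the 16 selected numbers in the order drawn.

Selection 1: 3955
Selection 2: 3955 + 198 = 4153
Selection 3: 4153 + 198 = 4351
Selection 4: 4351 + 198 = 4549 → 4549 − 4464 = 85
Selection 5: 85 + 198 = 283
Selection 6: 283 + 198 = 481
Selection 7: 481 + 198 = 679
Selection 8: 679 + 198 = 877
Selection 9: 877 + 198 = 1075
Selection 10: 1075 + 198 = 1273
Selection 11: 1273 + 198 = 1471
Selection 12: 1471 + 198 = 1669
Selection 13: 1669 + 198 = 1867
Selection 14: 1867 + 198 = 2065
Selection 15: 2065 + 198 = 2263
Selection 16: 2263 + 198 = 2461

3955, 4153, 4351, 85, 283, 481, 679, 877, 1075, 1273, 1471, 1669, 1867, 2065, 2263, 2461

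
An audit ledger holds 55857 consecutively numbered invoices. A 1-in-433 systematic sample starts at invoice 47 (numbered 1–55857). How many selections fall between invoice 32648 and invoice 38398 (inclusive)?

k = 433
First selection ≥ 32648: 47 + ⌈(32648−47)/433⌉·433 = 47 + 76×433 = 32955
Last selection ≤ 38398: 47 + ⌊(38398−47)/433⌋·433 = 47 + 88×433 = 38151
Count = 88 − 76 + 1 = 13

13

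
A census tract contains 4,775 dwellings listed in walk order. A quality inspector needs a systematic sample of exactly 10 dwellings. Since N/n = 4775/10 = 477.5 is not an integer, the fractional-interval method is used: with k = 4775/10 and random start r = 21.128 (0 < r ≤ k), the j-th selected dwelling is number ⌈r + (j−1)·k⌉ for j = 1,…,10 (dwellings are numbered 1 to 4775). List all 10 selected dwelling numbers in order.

j=1: r + 0k = 21.128 → ⌈·⌉ = 22
j=2: r + 1k = 498.628 → ⌈·⌉ = 499
j=3: r + 2k = 976.128 → ⌈·⌉ = 977
j=4: r + 3k = 1453.628 → ⌈·⌉ = 1454
j=5: r + 4k = 1931.128 → ⌈·⌉ = 1932
j=6: r + 5k = 2408.628 → ⌈·⌉ = 2409
j=7: r + 6k = 2886.128 → ⌈·⌉ = 2887
j=8: r + 7k = 3363.628 → ⌈·⌉ = 3364
j=9: r + 8k = 3841.128 → ⌈·⌉ = 3842
j=10: r + 9k = 4318.628 → ⌈·⌉ = 4319

22, 499, 977, 1454, 1932, 2409, 2887, 3364, 3842, 4319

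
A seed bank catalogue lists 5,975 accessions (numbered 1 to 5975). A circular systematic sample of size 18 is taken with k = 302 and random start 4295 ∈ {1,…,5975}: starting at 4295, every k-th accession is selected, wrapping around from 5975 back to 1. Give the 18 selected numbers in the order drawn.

Selection 1: 4295
Selection 2: 4295 + 302 = 4597
Selection 3: 4597 + 302 = 4899
Selection 4: 4899 + 302 = 5201
Selection 5: 5201 + 302 = 5503
Selection 6: 5503 + 302 = 5805
Selection 7: 5805 + 302 = 6107 → 6107 − 5975 = 132
Selection 8: 132 + 302 = 434
Selection 9: 434 + 302 = 736
Selection 10: 736 + 302 = 1038
Selection 11: 1038 + 302 = 1340
Selection 12: 1340 + 302 = 1642
Selection 13: 1642 + 302 = 1944
Selection 14: 1944 + 302 = 2246
Selection 15: 2246 + 302 = 2548
Selection 16: 2548 + 302 = 2850
Selection 17: 2850 + 302 = 3152
Selection 18: 3152 + 302 = 3454

4295, 4597, 4899, 5201, 5503, 5805, 132, 434, 736, 1038, 1340, 1642, 1944, 2246, 2548, 2850, 3152, 3454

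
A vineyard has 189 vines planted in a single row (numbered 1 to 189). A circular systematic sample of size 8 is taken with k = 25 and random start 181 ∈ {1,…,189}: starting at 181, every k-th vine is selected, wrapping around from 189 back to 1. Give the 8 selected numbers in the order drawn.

Selection 1: 181
Selection 2: 181 + 25 = 206 → 206 − 189 = 17
Selection 3: 17 + 25 = 42
Selection 4: 42 + 25 = 67
Selection 5: 67 + 25 = 92
Selection 6: 92 + 25 = 117
Selection 7: 117 + 25 = 142
Selection 8: 142 + 25 = 167

181, 17, 42, 67, 92, 117, 142, 167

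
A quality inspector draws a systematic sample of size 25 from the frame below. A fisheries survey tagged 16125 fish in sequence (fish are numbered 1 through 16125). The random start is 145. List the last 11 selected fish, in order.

9175, 9820, 10465, 11110, 11755, 12400, 13045, 13690, 14335, 14980, 15625

k = N/n = 16125/25 = 645
15th selection = 145 + 14×645 = 9175
16th: 9175 + 645 = 9820
17th: 9820 + 645 = 10465
18th: 10465 + 645 = 11110
19th: 11110 + 645 = 11755
20th: 11755 + 645 = 12400
21st: 12400 + 645 = 13045
22nd: 13045 + 645 = 13690
23rd: 13690 + 645 = 14335
24th: 14335 + 645 = 14980
25th: 14980 + 645 = 15625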